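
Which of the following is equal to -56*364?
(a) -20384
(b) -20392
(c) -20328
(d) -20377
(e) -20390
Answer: a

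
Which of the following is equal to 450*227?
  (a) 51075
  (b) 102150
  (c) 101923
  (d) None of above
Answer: b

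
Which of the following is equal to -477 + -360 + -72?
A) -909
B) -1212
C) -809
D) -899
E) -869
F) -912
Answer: A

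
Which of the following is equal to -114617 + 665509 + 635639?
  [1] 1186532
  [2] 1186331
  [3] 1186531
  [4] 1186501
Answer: 3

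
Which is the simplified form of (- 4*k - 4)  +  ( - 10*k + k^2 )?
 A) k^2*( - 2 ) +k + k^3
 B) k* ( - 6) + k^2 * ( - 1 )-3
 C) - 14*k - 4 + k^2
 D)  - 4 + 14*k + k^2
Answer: C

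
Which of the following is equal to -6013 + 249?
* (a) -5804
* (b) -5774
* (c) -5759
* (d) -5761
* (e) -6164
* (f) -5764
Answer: f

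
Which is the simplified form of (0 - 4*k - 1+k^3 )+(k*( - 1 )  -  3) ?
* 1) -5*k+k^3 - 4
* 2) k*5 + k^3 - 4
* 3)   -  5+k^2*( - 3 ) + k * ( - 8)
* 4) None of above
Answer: 1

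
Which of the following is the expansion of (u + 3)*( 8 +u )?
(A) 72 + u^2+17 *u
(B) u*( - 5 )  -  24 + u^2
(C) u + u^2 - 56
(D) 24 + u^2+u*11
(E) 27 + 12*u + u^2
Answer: D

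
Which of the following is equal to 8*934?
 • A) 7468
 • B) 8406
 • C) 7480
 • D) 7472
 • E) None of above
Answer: D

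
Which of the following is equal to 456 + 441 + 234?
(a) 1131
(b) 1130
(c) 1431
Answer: a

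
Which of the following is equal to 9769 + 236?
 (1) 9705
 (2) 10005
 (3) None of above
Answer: 2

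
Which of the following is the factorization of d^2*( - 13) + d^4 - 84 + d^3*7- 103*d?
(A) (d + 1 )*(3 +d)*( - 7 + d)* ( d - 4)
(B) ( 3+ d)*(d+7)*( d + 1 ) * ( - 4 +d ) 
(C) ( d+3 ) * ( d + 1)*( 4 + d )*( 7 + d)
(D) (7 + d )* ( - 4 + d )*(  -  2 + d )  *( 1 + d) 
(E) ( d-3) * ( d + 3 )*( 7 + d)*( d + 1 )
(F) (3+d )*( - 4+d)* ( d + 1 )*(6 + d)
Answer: B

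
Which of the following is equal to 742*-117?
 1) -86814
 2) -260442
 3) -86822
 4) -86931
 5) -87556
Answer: 1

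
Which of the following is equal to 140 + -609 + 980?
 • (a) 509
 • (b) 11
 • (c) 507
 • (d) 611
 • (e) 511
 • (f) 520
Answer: e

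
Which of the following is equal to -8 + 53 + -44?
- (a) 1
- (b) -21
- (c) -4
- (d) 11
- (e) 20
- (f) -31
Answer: a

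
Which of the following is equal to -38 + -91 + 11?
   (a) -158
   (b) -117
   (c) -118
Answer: c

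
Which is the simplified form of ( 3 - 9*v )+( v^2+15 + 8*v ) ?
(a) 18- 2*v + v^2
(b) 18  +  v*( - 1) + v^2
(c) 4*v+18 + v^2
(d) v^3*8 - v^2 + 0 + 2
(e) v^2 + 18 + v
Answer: b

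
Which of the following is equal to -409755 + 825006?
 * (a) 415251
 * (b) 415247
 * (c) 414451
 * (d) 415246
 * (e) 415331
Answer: a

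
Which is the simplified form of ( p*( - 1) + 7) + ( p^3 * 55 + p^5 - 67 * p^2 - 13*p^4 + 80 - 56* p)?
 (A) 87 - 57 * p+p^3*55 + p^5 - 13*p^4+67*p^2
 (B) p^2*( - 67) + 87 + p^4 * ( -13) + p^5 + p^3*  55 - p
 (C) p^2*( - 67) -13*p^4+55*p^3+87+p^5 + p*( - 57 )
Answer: C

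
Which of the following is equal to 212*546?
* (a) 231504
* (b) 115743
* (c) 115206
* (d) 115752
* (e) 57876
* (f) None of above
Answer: d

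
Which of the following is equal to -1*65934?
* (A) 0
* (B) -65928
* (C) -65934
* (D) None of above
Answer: C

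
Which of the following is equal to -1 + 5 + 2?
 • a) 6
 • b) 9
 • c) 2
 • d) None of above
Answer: a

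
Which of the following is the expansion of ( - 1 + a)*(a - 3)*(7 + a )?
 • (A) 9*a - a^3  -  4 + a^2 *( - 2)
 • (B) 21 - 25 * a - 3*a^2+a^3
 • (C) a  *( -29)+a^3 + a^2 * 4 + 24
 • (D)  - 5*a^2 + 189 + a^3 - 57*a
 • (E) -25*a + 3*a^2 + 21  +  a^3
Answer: E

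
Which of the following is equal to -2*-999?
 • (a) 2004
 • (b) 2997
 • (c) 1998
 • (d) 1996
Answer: c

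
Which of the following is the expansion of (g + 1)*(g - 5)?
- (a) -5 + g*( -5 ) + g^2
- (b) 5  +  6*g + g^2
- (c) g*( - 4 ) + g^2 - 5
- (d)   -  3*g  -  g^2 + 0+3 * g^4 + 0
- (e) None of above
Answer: c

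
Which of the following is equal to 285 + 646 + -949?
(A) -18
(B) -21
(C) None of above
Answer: A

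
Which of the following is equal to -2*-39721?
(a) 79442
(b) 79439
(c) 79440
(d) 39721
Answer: a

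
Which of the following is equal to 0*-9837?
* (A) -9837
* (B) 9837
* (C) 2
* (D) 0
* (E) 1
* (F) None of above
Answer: D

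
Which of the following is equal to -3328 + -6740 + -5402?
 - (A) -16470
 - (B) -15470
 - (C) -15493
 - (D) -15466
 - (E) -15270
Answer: B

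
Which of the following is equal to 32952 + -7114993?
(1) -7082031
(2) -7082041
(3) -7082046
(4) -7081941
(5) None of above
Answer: 2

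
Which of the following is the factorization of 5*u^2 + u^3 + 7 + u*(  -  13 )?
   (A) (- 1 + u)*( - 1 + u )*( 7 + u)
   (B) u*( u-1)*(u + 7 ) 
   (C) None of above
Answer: A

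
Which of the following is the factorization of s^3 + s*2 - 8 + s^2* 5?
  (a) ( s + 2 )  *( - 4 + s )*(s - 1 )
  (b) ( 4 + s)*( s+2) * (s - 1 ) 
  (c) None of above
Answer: b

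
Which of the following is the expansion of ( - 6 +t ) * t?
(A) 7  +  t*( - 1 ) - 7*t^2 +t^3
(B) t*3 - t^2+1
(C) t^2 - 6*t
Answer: C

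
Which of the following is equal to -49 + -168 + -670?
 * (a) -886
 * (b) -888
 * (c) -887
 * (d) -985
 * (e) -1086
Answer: c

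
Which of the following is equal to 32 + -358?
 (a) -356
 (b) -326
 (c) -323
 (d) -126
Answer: b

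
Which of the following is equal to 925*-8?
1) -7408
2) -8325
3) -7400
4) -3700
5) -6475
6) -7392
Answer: 3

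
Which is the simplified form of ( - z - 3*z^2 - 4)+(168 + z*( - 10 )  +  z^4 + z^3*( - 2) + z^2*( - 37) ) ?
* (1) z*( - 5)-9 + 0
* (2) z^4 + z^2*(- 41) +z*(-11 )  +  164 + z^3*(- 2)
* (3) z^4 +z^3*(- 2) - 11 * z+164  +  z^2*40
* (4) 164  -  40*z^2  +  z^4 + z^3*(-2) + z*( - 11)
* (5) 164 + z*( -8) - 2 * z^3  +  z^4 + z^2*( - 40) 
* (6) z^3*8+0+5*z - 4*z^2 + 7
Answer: 4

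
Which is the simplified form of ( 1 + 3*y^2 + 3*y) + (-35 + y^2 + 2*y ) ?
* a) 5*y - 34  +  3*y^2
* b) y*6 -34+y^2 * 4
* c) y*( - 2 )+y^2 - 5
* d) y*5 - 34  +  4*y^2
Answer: d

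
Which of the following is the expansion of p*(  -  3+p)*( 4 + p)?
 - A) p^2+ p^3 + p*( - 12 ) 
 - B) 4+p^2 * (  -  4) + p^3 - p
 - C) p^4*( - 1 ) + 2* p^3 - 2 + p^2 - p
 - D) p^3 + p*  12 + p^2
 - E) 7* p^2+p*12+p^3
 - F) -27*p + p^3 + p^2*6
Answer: A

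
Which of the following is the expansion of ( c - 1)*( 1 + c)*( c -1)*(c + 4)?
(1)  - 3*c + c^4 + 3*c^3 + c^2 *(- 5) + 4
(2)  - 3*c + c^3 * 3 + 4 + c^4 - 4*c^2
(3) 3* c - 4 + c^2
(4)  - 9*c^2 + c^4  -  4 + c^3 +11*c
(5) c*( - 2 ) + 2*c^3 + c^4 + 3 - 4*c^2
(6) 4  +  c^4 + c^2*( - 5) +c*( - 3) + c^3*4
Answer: 1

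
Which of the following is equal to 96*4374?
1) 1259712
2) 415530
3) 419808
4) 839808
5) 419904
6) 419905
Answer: 5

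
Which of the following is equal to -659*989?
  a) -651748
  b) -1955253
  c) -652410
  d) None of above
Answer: d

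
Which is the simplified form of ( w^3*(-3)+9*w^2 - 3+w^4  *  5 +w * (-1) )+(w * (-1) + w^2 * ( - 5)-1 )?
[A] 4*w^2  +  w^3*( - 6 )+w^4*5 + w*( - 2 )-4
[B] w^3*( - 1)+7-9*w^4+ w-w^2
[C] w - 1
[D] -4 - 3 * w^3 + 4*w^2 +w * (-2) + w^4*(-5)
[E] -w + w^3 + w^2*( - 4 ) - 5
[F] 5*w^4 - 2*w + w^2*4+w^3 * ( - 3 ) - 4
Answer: F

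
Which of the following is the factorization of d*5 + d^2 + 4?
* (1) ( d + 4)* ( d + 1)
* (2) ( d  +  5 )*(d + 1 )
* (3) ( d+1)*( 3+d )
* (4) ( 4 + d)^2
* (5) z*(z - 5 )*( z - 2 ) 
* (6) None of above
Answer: 1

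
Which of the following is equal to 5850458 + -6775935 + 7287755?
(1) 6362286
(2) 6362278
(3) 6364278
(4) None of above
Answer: 2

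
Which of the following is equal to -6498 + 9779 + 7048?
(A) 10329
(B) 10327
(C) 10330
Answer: A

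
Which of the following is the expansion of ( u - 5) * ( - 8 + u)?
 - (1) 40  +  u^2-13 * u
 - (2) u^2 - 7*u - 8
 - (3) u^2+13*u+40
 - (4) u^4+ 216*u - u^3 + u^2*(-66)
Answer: 1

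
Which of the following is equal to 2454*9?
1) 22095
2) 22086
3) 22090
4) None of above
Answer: 2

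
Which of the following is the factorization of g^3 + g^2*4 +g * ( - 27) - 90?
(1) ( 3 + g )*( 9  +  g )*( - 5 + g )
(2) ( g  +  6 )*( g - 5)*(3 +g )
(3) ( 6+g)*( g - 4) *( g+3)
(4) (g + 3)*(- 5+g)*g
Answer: 2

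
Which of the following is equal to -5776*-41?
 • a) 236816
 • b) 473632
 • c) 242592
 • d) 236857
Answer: a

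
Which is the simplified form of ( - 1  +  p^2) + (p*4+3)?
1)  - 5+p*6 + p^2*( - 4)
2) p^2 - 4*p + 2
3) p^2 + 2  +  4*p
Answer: 3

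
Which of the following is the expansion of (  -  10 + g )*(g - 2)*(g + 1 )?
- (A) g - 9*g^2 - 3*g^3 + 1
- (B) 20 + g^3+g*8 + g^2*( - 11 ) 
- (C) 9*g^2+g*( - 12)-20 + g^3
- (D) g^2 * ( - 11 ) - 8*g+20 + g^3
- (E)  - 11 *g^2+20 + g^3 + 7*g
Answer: B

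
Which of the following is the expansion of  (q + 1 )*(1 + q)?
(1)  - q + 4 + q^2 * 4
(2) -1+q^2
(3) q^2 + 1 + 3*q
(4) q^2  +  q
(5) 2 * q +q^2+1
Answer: 5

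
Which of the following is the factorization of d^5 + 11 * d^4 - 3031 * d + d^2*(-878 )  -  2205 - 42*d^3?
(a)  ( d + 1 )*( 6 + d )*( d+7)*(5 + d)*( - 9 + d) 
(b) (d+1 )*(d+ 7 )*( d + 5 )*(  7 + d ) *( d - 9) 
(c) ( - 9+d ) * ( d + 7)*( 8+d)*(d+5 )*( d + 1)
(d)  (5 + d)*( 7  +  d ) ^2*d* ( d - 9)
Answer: b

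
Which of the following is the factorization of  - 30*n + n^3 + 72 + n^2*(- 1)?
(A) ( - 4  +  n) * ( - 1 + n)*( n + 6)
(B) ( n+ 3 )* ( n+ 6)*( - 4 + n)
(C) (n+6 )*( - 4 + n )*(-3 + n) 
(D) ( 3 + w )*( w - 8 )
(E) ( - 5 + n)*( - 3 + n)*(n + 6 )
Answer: C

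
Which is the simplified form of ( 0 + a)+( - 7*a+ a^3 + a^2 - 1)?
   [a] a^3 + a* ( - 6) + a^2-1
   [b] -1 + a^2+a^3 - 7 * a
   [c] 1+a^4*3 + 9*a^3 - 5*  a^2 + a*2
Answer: a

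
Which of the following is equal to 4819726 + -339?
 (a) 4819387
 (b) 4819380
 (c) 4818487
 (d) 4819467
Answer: a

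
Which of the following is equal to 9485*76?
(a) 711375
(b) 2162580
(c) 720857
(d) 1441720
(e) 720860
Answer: e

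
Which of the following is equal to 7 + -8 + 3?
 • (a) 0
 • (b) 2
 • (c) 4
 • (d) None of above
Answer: b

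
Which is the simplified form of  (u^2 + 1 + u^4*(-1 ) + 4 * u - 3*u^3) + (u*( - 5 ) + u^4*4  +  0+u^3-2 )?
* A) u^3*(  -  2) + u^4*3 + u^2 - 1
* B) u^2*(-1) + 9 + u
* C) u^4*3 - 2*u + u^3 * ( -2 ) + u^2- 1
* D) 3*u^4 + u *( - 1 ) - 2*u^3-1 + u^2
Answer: D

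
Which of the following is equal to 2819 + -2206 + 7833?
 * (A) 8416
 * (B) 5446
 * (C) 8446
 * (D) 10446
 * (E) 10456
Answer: C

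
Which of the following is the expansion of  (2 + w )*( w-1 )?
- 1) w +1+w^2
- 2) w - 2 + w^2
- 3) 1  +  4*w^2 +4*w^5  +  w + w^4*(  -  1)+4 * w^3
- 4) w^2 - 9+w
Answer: 2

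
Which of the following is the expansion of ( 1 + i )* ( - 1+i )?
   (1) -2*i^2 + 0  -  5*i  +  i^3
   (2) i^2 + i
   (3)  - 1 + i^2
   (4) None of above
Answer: 3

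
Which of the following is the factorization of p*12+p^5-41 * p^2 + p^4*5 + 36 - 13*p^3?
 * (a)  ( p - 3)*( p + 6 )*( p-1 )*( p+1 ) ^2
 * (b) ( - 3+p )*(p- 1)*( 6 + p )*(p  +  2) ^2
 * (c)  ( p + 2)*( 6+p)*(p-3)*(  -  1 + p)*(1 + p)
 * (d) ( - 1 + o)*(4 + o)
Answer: c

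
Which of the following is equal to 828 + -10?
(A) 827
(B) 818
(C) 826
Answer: B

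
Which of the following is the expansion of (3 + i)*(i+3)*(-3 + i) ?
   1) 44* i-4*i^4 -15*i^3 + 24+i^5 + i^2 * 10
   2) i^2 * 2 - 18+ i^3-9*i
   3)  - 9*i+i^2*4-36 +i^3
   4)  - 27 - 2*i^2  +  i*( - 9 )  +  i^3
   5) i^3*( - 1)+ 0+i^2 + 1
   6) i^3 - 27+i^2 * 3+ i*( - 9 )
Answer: 6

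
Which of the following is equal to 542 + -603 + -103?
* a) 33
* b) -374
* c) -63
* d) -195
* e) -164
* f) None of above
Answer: e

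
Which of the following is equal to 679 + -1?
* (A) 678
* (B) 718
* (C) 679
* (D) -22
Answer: A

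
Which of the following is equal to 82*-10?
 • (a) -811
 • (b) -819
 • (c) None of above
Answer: c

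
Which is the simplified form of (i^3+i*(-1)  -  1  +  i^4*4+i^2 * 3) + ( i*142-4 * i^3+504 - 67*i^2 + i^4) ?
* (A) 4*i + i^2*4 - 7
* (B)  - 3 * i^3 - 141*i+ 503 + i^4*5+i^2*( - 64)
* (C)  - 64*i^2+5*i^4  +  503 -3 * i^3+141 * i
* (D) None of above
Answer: C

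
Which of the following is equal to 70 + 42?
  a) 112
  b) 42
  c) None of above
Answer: a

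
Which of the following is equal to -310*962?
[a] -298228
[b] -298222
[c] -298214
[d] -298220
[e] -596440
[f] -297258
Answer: d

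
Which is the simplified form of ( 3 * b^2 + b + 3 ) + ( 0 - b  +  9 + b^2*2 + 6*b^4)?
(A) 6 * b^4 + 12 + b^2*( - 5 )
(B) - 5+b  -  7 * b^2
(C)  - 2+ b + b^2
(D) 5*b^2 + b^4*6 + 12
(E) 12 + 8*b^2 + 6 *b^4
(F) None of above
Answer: D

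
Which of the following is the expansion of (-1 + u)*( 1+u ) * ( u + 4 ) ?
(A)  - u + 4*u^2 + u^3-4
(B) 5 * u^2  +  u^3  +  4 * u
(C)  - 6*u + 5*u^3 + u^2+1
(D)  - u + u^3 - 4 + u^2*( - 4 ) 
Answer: A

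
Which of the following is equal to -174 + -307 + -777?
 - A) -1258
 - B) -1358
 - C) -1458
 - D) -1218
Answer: A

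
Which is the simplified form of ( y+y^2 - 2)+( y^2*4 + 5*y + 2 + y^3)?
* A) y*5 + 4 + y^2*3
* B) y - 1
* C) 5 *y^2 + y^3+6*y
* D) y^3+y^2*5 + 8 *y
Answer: C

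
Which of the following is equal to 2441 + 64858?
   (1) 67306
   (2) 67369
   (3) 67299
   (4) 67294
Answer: 3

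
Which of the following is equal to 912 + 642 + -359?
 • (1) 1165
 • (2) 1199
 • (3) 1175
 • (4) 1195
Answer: 4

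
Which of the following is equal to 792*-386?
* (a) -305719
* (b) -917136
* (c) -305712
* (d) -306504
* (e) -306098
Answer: c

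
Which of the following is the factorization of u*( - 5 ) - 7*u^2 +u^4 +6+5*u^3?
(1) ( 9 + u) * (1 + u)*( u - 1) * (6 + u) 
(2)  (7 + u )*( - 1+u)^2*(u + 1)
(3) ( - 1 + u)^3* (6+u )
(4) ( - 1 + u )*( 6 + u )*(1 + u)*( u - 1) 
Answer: 4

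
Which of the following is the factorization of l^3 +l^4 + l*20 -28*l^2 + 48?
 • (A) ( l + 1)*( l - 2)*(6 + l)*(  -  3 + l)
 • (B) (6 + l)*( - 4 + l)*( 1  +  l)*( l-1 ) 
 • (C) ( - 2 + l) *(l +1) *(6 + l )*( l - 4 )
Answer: C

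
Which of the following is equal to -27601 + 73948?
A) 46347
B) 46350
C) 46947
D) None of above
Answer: A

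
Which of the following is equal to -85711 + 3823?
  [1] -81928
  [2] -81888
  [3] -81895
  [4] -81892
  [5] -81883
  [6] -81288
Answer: 2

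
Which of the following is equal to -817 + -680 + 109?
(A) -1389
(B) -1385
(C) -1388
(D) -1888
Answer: C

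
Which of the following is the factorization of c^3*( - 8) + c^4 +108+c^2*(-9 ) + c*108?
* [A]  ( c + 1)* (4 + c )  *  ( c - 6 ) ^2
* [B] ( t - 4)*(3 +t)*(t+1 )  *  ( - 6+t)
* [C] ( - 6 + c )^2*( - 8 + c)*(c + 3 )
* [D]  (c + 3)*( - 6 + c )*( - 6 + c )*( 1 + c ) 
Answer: D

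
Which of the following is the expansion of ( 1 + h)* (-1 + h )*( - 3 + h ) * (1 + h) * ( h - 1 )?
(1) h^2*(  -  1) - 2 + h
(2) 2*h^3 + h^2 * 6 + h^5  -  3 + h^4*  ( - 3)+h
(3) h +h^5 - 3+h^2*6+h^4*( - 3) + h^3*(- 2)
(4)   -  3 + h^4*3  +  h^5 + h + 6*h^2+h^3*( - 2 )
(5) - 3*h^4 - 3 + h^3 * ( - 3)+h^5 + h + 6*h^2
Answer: 3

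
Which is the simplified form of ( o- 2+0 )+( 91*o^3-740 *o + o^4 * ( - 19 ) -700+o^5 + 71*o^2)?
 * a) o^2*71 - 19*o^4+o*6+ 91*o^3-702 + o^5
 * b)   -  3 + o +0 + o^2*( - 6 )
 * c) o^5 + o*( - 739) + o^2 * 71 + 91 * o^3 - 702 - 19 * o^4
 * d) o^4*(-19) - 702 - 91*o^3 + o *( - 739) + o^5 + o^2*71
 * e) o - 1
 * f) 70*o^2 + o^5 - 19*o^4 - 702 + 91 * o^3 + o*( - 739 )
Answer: c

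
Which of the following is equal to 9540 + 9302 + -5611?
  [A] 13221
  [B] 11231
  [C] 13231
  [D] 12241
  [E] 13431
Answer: C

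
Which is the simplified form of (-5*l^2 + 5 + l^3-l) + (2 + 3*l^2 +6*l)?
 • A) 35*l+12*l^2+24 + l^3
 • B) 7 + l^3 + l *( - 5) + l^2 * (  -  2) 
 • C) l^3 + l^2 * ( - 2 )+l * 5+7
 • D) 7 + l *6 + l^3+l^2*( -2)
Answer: C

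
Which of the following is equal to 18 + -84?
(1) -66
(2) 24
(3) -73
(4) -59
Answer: 1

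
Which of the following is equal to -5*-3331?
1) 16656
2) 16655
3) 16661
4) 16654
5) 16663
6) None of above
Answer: 2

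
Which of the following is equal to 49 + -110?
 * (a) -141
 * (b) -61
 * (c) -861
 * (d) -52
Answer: b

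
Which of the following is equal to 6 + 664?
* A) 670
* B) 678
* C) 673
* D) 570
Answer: A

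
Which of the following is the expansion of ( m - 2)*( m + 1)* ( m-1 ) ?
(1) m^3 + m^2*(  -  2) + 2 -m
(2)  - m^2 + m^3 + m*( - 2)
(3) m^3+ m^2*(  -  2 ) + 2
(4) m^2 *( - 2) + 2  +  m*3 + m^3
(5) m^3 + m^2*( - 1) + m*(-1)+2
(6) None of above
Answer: 1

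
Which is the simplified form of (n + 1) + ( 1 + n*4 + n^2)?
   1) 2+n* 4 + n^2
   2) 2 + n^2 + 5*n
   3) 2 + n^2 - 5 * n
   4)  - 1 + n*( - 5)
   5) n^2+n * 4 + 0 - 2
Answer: 2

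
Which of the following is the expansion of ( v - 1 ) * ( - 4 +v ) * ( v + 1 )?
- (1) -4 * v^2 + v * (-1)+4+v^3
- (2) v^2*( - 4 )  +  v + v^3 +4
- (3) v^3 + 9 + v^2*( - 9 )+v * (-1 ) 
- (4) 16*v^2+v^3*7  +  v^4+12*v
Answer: 1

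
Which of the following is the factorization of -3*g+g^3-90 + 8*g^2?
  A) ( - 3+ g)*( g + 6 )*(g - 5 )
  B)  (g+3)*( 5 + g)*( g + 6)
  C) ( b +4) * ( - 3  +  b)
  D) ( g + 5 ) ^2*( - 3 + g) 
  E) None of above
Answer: E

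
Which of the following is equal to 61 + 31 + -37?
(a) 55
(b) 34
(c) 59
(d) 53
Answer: a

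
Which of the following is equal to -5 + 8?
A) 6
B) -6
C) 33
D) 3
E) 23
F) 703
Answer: D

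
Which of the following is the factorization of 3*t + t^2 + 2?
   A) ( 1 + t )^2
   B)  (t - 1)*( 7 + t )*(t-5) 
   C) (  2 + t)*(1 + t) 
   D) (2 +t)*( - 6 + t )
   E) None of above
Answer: C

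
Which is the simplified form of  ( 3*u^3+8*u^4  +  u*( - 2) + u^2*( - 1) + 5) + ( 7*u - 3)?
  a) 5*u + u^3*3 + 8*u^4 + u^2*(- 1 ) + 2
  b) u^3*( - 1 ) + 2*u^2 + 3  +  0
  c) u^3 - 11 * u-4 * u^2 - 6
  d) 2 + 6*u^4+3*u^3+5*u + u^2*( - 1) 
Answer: a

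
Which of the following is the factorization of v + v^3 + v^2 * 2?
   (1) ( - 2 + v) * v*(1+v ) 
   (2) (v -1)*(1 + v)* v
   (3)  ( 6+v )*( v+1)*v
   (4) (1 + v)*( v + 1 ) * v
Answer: 4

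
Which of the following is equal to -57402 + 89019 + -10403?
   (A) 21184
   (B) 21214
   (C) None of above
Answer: B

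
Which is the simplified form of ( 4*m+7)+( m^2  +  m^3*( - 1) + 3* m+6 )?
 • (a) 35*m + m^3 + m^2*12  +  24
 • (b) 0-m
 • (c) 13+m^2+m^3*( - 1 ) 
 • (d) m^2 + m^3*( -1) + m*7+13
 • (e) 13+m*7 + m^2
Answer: d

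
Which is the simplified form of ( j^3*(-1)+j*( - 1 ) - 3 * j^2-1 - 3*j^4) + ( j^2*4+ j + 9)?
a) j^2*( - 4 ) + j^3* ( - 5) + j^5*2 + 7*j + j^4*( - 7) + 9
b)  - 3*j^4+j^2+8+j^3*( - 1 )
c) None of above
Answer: b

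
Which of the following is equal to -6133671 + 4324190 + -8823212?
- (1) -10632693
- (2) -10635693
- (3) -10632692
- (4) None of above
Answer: 1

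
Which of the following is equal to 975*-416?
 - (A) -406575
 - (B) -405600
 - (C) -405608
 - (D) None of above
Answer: B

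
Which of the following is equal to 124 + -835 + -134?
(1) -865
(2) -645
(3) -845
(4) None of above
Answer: 3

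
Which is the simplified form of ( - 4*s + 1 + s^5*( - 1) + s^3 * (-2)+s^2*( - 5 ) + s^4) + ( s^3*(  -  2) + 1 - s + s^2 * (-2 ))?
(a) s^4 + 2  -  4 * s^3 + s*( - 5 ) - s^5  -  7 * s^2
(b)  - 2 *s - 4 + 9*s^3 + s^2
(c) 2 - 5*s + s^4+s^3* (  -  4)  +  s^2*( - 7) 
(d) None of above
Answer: a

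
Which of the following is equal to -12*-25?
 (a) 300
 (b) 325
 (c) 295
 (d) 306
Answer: a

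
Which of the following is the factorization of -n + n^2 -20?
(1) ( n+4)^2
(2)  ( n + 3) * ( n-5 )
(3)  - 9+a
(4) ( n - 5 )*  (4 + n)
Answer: 4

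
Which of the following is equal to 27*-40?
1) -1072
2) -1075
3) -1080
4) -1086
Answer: 3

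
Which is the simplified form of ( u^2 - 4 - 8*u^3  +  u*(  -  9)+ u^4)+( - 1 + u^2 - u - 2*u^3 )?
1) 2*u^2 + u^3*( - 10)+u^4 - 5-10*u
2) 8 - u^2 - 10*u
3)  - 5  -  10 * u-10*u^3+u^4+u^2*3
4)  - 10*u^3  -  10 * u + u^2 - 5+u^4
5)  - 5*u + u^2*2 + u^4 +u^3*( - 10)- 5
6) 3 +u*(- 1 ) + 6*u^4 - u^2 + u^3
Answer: 1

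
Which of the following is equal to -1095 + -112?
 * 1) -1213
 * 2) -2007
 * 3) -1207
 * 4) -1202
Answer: 3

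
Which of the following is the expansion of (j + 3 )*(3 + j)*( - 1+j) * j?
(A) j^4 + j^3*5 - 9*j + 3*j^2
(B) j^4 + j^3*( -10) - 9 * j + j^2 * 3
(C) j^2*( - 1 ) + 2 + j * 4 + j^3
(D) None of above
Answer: A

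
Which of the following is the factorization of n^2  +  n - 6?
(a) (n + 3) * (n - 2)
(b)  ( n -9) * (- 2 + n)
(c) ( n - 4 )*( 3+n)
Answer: a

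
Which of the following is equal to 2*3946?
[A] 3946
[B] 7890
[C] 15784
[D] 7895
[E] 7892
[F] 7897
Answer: E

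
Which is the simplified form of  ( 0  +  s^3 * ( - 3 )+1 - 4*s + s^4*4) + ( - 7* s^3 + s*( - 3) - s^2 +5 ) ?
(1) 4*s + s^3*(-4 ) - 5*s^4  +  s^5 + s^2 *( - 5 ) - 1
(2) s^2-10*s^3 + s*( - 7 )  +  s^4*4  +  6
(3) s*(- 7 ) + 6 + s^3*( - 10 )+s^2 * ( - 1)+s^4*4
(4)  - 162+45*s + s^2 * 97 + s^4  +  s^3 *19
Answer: 3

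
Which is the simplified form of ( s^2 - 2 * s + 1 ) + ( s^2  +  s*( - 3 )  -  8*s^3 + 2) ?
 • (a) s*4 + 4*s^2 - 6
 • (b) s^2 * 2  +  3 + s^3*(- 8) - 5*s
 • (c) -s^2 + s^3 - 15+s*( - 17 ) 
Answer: b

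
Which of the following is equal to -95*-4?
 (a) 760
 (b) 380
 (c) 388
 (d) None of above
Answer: b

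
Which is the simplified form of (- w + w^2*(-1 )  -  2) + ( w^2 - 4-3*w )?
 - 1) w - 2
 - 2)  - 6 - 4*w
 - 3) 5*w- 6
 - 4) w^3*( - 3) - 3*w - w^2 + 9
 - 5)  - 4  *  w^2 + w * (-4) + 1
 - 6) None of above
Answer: 2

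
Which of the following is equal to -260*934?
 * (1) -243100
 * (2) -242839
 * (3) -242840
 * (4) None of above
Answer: 3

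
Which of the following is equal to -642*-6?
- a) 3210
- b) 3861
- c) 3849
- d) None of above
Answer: d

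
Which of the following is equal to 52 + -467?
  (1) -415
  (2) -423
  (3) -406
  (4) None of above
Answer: 1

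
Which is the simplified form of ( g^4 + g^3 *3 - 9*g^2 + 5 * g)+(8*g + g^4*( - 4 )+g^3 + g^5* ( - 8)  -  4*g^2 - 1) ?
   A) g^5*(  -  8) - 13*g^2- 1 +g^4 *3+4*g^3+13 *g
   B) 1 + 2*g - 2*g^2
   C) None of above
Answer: C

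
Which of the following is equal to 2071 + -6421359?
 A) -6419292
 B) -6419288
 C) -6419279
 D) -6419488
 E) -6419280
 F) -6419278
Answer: B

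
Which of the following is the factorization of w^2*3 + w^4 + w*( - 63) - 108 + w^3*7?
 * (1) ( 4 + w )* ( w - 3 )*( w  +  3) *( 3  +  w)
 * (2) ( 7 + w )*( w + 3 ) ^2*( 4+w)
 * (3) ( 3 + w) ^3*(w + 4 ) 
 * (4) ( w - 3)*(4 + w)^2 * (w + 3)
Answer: 1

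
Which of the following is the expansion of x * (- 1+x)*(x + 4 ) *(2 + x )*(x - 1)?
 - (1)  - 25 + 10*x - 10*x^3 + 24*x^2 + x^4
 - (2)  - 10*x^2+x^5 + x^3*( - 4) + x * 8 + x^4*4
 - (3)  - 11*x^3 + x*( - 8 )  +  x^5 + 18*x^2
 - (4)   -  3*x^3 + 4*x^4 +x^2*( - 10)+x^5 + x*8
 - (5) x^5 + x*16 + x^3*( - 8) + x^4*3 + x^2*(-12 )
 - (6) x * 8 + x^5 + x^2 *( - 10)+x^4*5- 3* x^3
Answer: 4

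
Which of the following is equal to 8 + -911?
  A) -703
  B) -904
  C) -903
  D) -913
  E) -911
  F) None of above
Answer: C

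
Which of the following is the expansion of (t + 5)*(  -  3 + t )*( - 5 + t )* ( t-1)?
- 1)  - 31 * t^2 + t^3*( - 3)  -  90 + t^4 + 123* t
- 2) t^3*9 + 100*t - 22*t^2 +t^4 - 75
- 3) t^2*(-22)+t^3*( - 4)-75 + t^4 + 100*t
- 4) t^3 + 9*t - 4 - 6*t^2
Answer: 3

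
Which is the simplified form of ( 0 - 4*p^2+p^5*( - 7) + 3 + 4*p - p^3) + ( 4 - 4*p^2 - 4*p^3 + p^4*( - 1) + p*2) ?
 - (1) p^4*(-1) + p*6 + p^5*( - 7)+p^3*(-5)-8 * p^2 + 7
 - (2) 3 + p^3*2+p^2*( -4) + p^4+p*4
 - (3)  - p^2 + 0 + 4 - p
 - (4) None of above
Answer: 1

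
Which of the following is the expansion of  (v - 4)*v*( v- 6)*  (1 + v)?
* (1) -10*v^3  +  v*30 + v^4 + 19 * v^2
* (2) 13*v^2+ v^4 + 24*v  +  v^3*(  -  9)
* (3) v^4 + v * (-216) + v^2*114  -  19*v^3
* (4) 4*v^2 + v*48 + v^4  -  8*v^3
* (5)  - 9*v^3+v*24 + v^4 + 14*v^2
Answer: 5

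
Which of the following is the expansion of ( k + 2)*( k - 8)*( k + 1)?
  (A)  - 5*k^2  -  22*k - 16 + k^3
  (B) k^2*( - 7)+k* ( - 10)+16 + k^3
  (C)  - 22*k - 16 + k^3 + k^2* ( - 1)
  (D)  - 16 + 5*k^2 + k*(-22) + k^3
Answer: A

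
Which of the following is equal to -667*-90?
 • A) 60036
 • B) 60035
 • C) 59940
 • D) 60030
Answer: D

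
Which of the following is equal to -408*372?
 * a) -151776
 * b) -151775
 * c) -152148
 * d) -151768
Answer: a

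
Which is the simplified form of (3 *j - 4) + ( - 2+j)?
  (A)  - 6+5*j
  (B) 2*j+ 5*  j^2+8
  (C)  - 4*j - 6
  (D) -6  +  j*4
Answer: D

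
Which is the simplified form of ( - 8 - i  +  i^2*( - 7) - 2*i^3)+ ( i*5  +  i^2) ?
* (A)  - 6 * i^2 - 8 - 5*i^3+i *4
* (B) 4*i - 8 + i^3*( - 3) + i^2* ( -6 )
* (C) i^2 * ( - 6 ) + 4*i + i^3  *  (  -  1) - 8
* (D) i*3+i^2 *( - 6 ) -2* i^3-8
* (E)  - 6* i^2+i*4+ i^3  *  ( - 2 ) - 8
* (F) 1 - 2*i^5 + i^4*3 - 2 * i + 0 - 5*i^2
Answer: E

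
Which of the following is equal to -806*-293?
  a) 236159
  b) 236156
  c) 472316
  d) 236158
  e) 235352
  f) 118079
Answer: d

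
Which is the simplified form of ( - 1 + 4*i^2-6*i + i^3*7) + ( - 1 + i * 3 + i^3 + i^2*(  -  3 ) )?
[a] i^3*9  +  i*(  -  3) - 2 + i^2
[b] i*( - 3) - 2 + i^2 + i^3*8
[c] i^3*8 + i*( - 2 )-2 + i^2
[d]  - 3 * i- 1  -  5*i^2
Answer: b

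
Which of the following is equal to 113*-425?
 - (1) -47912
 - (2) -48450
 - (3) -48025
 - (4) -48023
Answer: 3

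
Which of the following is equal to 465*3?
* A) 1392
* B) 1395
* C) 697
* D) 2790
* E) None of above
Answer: B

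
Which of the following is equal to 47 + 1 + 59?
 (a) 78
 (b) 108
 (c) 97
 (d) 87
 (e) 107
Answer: e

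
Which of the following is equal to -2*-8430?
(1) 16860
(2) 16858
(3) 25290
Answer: 1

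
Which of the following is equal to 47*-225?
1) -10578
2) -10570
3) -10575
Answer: 3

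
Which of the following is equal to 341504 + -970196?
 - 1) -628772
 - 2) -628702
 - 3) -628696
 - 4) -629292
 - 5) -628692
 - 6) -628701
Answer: 5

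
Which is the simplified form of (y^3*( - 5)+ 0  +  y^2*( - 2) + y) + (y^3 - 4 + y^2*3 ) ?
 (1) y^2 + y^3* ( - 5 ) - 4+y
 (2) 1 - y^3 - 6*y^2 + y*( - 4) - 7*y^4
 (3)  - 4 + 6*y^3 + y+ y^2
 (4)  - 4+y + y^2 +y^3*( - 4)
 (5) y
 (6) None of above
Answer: 4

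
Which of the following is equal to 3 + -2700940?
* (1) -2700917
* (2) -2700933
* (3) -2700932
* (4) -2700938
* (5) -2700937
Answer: 5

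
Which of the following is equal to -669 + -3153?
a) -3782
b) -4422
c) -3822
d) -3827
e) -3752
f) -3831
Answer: c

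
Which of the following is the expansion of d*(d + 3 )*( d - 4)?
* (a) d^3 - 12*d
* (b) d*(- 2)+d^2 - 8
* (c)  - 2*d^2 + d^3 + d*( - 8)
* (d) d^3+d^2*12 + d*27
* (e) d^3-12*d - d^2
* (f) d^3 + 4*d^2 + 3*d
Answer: e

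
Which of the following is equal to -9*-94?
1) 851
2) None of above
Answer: 2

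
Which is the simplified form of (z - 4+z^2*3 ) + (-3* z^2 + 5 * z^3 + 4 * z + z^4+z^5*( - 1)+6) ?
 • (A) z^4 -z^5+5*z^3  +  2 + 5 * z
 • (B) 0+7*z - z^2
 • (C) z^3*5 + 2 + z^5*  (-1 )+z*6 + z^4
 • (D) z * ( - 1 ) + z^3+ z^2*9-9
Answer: A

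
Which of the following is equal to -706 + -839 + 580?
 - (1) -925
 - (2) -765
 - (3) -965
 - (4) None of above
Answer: 3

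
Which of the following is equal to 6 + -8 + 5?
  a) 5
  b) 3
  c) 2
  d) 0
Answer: b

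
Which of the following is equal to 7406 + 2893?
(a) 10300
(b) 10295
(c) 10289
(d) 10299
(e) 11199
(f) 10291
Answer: d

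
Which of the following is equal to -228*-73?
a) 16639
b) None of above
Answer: b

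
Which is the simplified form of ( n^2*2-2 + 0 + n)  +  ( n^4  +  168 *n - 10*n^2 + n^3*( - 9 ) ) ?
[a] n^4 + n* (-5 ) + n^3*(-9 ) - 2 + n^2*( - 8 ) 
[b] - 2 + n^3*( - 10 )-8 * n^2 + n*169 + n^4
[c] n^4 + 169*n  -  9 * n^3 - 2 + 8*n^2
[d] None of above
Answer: d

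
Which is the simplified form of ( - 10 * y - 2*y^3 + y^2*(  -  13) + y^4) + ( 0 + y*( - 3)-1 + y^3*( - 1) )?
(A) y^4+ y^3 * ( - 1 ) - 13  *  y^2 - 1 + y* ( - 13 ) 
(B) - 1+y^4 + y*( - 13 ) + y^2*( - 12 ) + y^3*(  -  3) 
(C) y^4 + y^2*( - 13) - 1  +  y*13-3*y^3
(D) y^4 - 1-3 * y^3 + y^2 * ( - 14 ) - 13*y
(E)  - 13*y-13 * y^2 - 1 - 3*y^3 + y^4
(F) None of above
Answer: E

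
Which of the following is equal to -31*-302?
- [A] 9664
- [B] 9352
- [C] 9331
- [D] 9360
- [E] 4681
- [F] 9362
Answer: F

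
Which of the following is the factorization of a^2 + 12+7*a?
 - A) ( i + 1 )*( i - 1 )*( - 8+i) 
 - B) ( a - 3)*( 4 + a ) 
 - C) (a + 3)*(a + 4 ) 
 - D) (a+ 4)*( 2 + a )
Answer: C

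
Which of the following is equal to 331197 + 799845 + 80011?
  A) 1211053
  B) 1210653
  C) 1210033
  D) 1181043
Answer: A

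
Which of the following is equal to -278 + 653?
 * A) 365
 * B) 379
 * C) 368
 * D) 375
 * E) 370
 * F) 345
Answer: D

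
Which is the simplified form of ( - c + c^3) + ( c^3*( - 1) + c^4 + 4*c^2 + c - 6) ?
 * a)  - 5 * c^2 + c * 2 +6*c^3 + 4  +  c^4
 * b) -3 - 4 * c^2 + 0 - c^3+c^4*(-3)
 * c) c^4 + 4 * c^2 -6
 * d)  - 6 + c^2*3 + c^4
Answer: c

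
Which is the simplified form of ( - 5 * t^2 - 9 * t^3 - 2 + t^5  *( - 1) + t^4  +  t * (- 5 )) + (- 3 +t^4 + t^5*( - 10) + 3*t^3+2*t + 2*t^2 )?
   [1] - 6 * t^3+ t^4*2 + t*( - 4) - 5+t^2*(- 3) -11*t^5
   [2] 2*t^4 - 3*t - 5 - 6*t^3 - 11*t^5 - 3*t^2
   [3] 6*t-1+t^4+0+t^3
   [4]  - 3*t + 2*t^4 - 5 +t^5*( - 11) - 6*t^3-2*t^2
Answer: 2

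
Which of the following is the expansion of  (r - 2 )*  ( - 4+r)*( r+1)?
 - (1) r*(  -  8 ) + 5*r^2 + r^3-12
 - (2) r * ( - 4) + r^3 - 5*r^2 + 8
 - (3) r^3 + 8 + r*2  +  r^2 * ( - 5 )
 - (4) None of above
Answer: 3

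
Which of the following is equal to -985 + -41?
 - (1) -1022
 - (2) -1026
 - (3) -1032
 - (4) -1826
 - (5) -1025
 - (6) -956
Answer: 2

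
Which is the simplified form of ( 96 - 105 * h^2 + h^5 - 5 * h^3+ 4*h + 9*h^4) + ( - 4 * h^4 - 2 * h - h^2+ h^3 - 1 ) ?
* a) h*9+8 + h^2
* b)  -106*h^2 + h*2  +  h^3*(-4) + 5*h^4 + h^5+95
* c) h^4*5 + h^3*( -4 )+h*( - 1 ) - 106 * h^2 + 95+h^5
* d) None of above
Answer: b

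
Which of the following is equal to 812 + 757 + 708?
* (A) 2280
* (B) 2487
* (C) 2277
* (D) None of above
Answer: C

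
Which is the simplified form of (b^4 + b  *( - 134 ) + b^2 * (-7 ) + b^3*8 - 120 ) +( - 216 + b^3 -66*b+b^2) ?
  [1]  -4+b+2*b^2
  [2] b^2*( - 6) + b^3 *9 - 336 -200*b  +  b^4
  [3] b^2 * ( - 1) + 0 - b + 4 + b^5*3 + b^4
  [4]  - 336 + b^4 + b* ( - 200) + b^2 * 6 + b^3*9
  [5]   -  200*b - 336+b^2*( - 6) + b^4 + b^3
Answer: 2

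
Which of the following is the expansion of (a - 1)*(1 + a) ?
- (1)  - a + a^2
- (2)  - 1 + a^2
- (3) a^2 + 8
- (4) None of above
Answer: 2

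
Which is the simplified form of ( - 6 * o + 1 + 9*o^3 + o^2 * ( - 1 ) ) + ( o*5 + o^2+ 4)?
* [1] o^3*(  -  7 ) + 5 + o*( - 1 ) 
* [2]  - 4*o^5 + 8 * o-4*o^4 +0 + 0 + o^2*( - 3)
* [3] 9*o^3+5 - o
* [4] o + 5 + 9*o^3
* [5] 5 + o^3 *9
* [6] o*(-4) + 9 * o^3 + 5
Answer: 3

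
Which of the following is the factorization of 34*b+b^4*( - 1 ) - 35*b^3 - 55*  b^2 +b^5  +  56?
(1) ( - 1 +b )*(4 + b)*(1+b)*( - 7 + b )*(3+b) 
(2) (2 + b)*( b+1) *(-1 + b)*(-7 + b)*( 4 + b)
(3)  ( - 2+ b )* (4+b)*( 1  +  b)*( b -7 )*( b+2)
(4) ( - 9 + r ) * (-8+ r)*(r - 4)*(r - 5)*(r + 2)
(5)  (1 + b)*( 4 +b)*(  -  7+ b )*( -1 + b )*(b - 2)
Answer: 2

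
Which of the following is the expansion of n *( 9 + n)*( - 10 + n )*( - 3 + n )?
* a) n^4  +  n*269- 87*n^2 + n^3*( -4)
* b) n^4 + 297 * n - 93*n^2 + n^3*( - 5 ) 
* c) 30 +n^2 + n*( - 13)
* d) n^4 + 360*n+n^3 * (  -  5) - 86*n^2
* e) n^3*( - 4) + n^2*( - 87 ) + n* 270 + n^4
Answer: e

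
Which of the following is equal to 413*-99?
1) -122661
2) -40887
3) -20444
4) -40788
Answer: 2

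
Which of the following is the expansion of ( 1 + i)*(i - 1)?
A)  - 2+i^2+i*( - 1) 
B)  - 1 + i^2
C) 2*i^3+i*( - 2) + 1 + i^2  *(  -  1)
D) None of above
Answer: B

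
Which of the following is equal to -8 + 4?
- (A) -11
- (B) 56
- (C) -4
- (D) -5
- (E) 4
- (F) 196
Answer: C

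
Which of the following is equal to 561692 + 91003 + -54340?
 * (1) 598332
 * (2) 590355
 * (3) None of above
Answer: 3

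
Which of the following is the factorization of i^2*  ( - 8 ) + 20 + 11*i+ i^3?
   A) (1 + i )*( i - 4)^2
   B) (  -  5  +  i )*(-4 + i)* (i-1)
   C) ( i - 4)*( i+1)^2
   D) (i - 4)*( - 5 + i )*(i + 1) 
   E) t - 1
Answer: D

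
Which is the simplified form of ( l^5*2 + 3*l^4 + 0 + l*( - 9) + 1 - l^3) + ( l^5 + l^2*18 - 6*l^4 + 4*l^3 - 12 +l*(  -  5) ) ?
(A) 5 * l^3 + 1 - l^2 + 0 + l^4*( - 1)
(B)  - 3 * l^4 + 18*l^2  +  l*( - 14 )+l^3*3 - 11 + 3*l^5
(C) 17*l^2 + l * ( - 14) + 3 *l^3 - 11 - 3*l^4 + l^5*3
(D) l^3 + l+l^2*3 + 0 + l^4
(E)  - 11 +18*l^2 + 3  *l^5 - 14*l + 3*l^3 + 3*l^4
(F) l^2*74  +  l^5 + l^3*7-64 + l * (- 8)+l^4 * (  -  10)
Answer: B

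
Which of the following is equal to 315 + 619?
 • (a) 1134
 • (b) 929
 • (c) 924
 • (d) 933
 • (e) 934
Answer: e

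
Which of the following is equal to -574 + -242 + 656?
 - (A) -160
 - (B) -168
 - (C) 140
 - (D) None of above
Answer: A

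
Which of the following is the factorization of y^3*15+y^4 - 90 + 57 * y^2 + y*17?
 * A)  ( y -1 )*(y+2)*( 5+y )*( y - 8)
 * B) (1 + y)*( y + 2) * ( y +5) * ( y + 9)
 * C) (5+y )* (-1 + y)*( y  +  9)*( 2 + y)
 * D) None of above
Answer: C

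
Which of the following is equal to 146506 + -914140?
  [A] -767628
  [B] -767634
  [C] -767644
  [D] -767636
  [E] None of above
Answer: B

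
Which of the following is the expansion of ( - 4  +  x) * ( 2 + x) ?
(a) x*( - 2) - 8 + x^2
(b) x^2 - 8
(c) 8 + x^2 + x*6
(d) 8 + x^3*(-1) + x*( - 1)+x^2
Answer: a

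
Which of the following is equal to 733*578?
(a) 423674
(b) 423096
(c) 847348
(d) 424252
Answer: a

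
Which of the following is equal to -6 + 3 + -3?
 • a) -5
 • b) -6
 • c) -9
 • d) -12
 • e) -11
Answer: b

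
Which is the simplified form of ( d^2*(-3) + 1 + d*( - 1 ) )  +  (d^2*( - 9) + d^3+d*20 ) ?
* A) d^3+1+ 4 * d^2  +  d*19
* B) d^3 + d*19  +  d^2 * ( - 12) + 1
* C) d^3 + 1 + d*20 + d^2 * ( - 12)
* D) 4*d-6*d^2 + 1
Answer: B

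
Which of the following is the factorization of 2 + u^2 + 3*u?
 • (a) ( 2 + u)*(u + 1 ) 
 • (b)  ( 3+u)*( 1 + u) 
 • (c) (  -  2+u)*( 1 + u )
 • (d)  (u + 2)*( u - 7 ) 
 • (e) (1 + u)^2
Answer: a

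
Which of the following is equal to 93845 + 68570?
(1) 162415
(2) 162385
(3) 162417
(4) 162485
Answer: 1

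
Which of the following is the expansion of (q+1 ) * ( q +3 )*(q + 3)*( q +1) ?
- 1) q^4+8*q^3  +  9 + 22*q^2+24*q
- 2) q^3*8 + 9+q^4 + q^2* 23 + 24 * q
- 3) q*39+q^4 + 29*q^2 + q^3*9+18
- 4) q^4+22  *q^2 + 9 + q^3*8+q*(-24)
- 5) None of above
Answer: 1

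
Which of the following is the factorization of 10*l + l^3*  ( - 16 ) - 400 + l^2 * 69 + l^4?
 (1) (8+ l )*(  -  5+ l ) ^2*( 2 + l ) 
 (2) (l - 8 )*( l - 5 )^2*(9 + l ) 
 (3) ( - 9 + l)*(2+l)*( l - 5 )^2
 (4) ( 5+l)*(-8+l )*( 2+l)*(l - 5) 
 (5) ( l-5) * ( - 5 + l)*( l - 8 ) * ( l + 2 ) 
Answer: 5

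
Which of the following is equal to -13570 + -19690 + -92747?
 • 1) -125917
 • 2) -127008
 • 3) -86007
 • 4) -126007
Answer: 4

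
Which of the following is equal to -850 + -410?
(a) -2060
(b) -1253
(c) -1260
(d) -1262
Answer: c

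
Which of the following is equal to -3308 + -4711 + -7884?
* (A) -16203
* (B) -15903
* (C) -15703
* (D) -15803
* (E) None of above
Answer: B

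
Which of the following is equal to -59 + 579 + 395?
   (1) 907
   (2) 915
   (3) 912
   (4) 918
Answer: 2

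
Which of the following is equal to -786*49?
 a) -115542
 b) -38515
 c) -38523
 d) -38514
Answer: d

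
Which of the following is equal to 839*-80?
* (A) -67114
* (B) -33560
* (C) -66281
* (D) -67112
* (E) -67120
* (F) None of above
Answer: E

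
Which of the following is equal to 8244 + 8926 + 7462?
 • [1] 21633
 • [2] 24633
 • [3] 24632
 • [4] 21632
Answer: 3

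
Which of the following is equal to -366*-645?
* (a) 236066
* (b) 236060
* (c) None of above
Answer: c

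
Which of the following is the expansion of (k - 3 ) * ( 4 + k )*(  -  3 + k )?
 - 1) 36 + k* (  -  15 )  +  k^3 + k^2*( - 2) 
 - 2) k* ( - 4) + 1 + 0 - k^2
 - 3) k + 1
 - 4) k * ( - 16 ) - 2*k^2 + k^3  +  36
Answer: 1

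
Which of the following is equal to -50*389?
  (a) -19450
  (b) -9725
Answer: a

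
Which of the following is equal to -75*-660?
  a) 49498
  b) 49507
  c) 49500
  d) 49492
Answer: c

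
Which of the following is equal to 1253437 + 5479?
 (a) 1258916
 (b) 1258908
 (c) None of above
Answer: a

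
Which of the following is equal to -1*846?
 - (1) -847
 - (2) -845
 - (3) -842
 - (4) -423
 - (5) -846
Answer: 5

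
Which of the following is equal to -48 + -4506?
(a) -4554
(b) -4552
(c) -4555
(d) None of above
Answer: a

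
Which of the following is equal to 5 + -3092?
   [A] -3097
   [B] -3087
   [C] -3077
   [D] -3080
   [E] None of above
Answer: B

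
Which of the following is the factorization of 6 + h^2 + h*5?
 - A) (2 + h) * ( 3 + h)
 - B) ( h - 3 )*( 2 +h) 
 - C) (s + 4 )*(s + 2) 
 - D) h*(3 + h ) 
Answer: A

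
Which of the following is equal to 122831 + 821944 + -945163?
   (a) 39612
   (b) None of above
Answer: b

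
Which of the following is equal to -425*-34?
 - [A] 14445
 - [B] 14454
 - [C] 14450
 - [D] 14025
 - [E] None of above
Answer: C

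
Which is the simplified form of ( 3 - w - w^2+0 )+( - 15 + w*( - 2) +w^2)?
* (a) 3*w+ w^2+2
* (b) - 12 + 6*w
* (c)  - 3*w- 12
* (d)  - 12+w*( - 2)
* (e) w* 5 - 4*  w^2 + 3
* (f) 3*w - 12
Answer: c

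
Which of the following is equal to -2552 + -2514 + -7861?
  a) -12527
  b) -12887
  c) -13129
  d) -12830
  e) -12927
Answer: e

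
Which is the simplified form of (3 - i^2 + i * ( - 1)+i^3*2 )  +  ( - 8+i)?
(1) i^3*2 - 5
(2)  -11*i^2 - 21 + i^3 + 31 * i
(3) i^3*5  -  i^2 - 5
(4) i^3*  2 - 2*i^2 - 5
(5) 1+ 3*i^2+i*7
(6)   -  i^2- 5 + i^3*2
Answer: 6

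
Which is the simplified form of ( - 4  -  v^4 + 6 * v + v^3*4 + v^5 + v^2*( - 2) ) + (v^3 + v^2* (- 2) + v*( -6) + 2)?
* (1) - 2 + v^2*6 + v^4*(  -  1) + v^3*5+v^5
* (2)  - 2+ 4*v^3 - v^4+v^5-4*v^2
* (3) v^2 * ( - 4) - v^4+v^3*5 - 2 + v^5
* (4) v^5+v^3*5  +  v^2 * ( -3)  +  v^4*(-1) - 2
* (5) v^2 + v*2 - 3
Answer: 3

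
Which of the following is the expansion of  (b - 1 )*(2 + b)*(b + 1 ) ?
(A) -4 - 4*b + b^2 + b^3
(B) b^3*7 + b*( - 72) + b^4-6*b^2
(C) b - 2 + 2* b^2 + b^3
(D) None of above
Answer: D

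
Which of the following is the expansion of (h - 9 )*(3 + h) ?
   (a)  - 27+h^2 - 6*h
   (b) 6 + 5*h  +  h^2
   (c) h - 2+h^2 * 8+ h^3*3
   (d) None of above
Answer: a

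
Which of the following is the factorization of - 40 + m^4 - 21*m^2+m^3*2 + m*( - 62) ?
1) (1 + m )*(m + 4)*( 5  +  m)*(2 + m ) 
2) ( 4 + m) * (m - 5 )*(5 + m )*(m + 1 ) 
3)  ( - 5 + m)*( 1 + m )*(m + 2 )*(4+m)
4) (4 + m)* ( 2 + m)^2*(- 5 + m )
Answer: 3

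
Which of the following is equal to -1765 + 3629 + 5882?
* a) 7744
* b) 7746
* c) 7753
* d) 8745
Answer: b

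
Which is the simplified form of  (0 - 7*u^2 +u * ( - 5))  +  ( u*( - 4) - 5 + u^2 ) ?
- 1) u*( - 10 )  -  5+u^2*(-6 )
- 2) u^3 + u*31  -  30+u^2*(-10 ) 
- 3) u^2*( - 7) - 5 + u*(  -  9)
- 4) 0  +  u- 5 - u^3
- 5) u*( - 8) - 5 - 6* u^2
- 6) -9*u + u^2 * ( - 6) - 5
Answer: 6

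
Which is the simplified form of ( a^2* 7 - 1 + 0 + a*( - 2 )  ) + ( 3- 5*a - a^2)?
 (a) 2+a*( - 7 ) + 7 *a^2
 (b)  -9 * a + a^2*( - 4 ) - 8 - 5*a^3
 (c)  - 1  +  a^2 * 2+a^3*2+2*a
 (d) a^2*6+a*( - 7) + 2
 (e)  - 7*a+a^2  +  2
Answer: d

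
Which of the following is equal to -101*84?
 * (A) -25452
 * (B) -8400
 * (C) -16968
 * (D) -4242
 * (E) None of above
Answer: E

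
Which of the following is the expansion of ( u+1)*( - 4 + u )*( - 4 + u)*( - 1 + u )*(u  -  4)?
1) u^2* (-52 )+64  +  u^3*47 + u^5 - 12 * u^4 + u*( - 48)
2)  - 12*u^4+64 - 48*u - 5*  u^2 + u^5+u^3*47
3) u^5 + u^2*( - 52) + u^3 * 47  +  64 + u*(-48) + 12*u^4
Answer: 1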